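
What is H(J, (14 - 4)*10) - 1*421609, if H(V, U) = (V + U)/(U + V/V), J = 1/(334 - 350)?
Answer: -681318545/1616 ≈ -4.2161e+5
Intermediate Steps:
J = -1/16 (J = 1/(-16) = -1/16 ≈ -0.062500)
H(V, U) = (U + V)/(1 + U) (H(V, U) = (U + V)/(U + 1) = (U + V)/(1 + U))
H(J, (14 - 4)*10) - 1*421609 = ((14 - 4)*10 - 1/16)/(1 + (14 - 4)*10) - 1*421609 = (10*10 - 1/16)/(1 + 10*10) - 421609 = (100 - 1/16)/(1 + 100) - 421609 = (1599/16)/101 - 421609 = (1/101)*(1599/16) - 421609 = 1599/1616 - 421609 = -681318545/1616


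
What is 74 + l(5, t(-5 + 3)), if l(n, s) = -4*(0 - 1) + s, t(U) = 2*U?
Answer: 74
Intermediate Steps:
l(n, s) = 4 + s (l(n, s) = -4*(-1) + s = 4 + s)
74 + l(5, t(-5 + 3)) = 74 + (4 + 2*(-5 + 3)) = 74 + (4 + 2*(-2)) = 74 + (4 - 4) = 74 + 0 = 74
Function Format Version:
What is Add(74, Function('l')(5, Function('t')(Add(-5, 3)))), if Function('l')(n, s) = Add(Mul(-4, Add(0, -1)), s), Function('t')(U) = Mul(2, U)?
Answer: 74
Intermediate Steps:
Function('l')(n, s) = Add(4, s) (Function('l')(n, s) = Add(Mul(-4, -1), s) = Add(4, s))
Add(74, Function('l')(5, Function('t')(Add(-5, 3)))) = Add(74, Add(4, Mul(2, Add(-5, 3)))) = Add(74, Add(4, Mul(2, -2))) = Add(74, Add(4, -4)) = Add(74, 0) = 74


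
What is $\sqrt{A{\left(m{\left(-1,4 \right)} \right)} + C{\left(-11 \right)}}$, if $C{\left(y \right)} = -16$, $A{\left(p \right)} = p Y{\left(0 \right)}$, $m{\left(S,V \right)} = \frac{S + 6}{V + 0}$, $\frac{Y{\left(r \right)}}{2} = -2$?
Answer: $i \sqrt{21} \approx 4.5826 i$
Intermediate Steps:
$Y{\left(r \right)} = -4$ ($Y{\left(r \right)} = 2 \left(-2\right) = -4$)
$m{\left(S,V \right)} = \frac{6 + S}{V}$
$A{\left(p \right)} = - 4 p$ ($A{\left(p \right)} = p \left(-4\right) = - 4 p$)
$\sqrt{A{\left(m{\left(-1,4 \right)} \right)} + C{\left(-11 \right)}} = \sqrt{- 4 \frac{6 - 1}{4} - 16} = \sqrt{- 4 \cdot \frac{1}{4} \cdot 5 - 16} = \sqrt{\left(-4\right) \frac{5}{4} - 16} = \sqrt{-5 - 16} = \sqrt{-21} = i \sqrt{21}$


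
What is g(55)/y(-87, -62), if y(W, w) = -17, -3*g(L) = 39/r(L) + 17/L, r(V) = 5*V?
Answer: 124/14025 ≈ 0.0088414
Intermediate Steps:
g(L) = -124/(15*L) (g(L) = -(39/((5*L)) + 17/L)/3 = -(39*(1/(5*L)) + 17/L)/3 = -(39/(5*L) + 17/L)/3 = -124/(15*L))
g(55)/y(-87, -62) = -124/15/55/(-17) = -124/15*1/55*(-1/17) = -124/825*(-1/17) = 124/14025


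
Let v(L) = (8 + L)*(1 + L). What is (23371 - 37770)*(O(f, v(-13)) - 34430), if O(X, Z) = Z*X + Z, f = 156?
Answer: 360118990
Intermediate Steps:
v(L) = (1 + L)*(8 + L)
O(X, Z) = Z + X*Z (O(X, Z) = X*Z + Z = Z + X*Z)
(23371 - 37770)*(O(f, v(-13)) - 34430) = (23371 - 37770)*((8 + (-13)**2 + 9*(-13))*(1 + 156) - 34430) = -14399*((8 + 169 - 117)*157 - 34430) = -14399*(60*157 - 34430) = -14399*(9420 - 34430) = -14399*(-25010) = 360118990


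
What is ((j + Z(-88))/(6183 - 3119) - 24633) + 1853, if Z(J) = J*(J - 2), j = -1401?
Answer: -69791401/3064 ≈ -22778.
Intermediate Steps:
Z(J) = J*(-2 + J)
((j + Z(-88))/(6183 - 3119) - 24633) + 1853 = ((-1401 - 88*(-2 - 88))/(6183 - 3119) - 24633) + 1853 = ((-1401 - 88*(-90))/3064 - 24633) + 1853 = ((-1401 + 7920)*(1/3064) - 24633) + 1853 = (6519*(1/3064) - 24633) + 1853 = (6519/3064 - 24633) + 1853 = -75468993/3064 + 1853 = -69791401/3064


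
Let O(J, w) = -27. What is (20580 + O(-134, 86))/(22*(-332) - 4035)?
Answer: -1209/667 ≈ -1.8126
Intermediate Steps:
(20580 + O(-134, 86))/(22*(-332) - 4035) = (20580 - 27)/(22*(-332) - 4035) = 20553/(-7304 - 4035) = 20553/(-11339) = 20553*(-1/11339) = -1209/667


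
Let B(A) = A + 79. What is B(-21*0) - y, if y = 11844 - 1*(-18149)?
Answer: -29914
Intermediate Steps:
B(A) = 79 + A
y = 29993 (y = 11844 + 18149 = 29993)
B(-21*0) - y = (79 - 21*0) - 1*29993 = (79 + 0) - 29993 = 79 - 29993 = -29914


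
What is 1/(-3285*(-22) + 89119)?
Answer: 1/161389 ≈ 6.1962e-6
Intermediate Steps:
1/(-3285*(-22) + 89119) = 1/(72270 + 89119) = 1/161389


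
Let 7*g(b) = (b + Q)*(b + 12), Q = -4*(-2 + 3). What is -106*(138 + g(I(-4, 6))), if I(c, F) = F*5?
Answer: -31164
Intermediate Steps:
Q = -4 (Q = -4*1 = -4)
I(c, F) = 5*F
g(b) = (-4 + b)*(12 + b)/7 (g(b) = ((b - 4)*(b + 12))/7 = ((-4 + b)*(12 + b))/7 = (-4 + b)*(12 + b)/7)
-106*(138 + g(I(-4, 6))) = -106*(138 + (-48/7 + (5*6)**2/7 + 8*(5*6)/7)) = -106*(138 + (-48/7 + (1/7)*30**2 + (8/7)*30)) = -106*(138 + (-48/7 + (1/7)*900 + 240/7)) = -106*(138 + (-48/7 + 900/7 + 240/7)) = -106*(138 + 156) = -106*294 = -31164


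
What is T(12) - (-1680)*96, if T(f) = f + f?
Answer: 161304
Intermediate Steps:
T(f) = 2*f
T(12) - (-1680)*96 = 2*12 - (-1680)*96 = 24 - 420*(-384) = 24 + 161280 = 161304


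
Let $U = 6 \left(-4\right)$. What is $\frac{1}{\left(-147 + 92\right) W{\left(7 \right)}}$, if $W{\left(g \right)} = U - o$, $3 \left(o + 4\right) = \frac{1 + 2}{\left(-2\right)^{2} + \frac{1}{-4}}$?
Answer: $\frac{3}{3344} \approx 0.00089713$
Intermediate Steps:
$o = - \frac{56}{15}$ ($o = -4 + \frac{\left(1 + 2\right) \frac{1}{\left(-2\right)^{2} + \frac{1}{-4}}}{3} = -4 + \frac{3 \frac{1}{4 - \frac{1}{4}}}{3} = -4 + \frac{3 \frac{1}{\frac{15}{4}}}{3} = -4 + \frac{3 \cdot \frac{4}{15}}{3} = -4 + \frac{1}{3} \cdot \frac{4}{5} = -4 + \frac{4}{15} = - \frac{56}{15} \approx -3.7333$)
$U = -24$
$W{\left(g \right)} = - \frac{304}{15}$ ($W{\left(g \right)} = -24 - - \frac{56}{15} = -24 + \frac{56}{15} = - \frac{304}{15}$)
$\frac{1}{\left(-147 + 92\right) W{\left(7 \right)}} = \frac{1}{\left(-147 + 92\right) \left(- \frac{304}{15}\right)} = \frac{1}{\left(-55\right) \left(- \frac{304}{15}\right)} = \frac{1}{\frac{3344}{3}} = \frac{3}{3344}$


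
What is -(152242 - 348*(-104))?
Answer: -188434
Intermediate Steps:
-(152242 - 348*(-104)) = -(152242 - 1*(-36192)) = -(152242 + 36192) = -1*188434 = -188434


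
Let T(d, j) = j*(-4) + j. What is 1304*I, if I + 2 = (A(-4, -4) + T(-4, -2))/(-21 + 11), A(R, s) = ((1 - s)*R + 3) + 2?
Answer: -7172/5 ≈ -1434.4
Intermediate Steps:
T(d, j) = -3*j (T(d, j) = -4*j + j = -3*j)
A(R, s) = 5 + R*(1 - s) (A(R, s) = (R*(1 - s) + 3) + 2 = (3 + R*(1 - s)) + 2 = 5 + R*(1 - s))
I = -11/10 (I = -2 + ((5 - 4 - 1*(-4)*(-4)) - 3*(-2))/(-21 + 11) = -2 + ((5 - 4 - 16) + 6)/(-10) = -2 + (-15 + 6)*(-⅒) = -2 - 9*(-⅒) = -2 + 9/10 = -11/10 ≈ -1.1000)
1304*I = 1304*(-11/10) = -7172/5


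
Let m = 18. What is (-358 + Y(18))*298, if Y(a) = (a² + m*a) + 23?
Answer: 93274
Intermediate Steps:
Y(a) = 23 + a² + 18*a (Y(a) = (a² + 18*a) + 23 = 23 + a² + 18*a)
(-358 + Y(18))*298 = (-358 + (23 + 18² + 18*18))*298 = (-358 + (23 + 324 + 324))*298 = (-358 + 671)*298 = 313*298 = 93274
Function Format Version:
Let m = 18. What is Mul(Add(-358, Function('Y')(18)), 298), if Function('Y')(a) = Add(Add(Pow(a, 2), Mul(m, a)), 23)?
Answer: 93274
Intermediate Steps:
Function('Y')(a) = Add(23, Pow(a, 2), Mul(18, a)) (Function('Y')(a) = Add(Add(Pow(a, 2), Mul(18, a)), 23) = Add(23, Pow(a, 2), Mul(18, a)))
Mul(Add(-358, Function('Y')(18)), 298) = Mul(Add(-358, Add(23, Pow(18, 2), Mul(18, 18))), 298) = Mul(Add(-358, Add(23, 324, 324)), 298) = Mul(Add(-358, 671), 298) = Mul(313, 298) = 93274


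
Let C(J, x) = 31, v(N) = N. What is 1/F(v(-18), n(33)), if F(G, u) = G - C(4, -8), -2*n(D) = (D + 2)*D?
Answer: -1/49 ≈ -0.020408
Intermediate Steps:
n(D) = -D*(2 + D)/2 (n(D) = -(D + 2)*D/2 = -(2 + D)*D/2 = -D*(2 + D)/2)
F(G, u) = -31 + G (F(G, u) = G - 1*31 = G - 31 = -31 + G)
1/F(v(-18), n(33)) = 1/(-31 - 18) = 1/(-49) = -1/49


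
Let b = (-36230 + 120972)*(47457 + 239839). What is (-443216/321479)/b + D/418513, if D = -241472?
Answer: -118121157554593739589/204724522954188364904 ≈ -0.57698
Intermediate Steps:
b = 24346037632 (b = 84742*287296 = 24346037632)
(-443216/321479)/b + D/418513 = -443216/321479/24346037632 - 241472/418513 = -443216*1/321479*(1/24346037632) - 241472*1/418513 = -443216/321479*1/24346037632 - 241472/418513 = -27701/489171239493608 - 241472/418513 = -118121157554593739589/204724522954188364904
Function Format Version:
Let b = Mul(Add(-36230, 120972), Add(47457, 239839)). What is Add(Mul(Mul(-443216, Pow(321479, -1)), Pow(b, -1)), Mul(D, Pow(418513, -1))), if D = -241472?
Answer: Rational(-118121157554593739589, 204724522954188364904) ≈ -0.57698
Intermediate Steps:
b = 24346037632 (b = Mul(84742, 287296) = 24346037632)
Add(Mul(Mul(-443216, Pow(321479, -1)), Pow(b, -1)), Mul(D, Pow(418513, -1))) = Add(Mul(Mul(-443216, Pow(321479, -1)), Pow(24346037632, -1)), Mul(-241472, Pow(418513, -1))) = Add(Mul(Mul(-443216, Rational(1, 321479)), Rational(1, 24346037632)), Mul(-241472, Rational(1, 418513))) = Add(Mul(Rational(-443216, 321479), Rational(1, 24346037632)), Rational(-241472, 418513)) = Add(Rational(-27701, 489171239493608), Rational(-241472, 418513)) = Rational(-118121157554593739589, 204724522954188364904)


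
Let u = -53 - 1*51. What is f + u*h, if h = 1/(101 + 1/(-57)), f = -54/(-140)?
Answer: -64887/100730 ≈ -0.64417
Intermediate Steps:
u = -104 (u = -53 - 51 = -104)
f = 27/70 (f = -54*(-1/140) = 27/70 ≈ 0.38571)
h = 57/5756 (h = 1/(101 - 1/57) = 1/(5756/57) = 57/5756 ≈ 0.0099027)
f + u*h = 27/70 - 104*57/5756 = 27/70 - 1482/1439 = -64887/100730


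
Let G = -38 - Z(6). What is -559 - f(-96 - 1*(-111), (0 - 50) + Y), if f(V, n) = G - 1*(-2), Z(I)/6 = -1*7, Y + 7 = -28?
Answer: -565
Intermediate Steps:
Y = -35 (Y = -7 - 28 = -35)
Z(I) = -42 (Z(I) = 6*(-1*7) = 6*(-7) = -42)
G = 4 (G = -38 - 1*(-42) = -38 + 42 = 4)
f(V, n) = 6 (f(V, n) = 4 - 1*(-2) = 4 + 2 = 6)
-559 - f(-96 - 1*(-111), (0 - 50) + Y) = -559 - 1*6 = -559 - 6 = -565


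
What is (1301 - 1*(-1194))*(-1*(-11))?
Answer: 27445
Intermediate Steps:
(1301 - 1*(-1194))*(-1*(-11)) = (1301 + 1194)*11 = 2495*11 = 27445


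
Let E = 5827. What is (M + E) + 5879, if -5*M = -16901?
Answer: 75431/5 ≈ 15086.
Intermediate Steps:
M = 16901/5 (M = -1/5*(-16901) = 16901/5 ≈ 3380.2)
(M + E) + 5879 = (16901/5 + 5827) + 5879 = 46036/5 + 5879 = 75431/5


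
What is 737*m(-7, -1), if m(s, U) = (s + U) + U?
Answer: -6633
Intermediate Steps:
m(s, U) = s + 2*U (m(s, U) = (U + s) + U = s + 2*U)
737*m(-7, -1) = 737*(-7 + 2*(-1)) = 737*(-7 - 2) = 737*(-9) = -6633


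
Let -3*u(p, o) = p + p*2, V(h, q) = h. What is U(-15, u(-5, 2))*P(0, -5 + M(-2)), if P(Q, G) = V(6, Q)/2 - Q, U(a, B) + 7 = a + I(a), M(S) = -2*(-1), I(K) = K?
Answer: -111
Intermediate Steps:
M(S) = 2
u(p, o) = -p (u(p, o) = -(p + p*2)/3 = -(p + 2*p)/3 = -p)
U(a, B) = -7 + 2*a (U(a, B) = -7 + (a + a) = -7 + 2*a)
P(Q, G) = 3 - Q (P(Q, G) = 6/2 - Q = 6*(1/2) - Q = 3 - Q)
U(-15, u(-5, 2))*P(0, -5 + M(-2)) = (-7 + 2*(-15))*(3 - 1*0) = (-7 - 30)*(3 + 0) = -37*3 = -111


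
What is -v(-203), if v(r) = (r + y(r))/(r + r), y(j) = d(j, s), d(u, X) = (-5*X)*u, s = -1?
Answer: -3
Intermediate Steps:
d(u, X) = -5*X*u
y(j) = 5*j (y(j) = -5*(-1)*j = 5*j)
v(r) = 3 (v(r) = (r + 5*r)/(r + r) = (6*r)/((2*r)) = (6*r)*(1/(2*r)) = 3)
-v(-203) = -1*3 = -3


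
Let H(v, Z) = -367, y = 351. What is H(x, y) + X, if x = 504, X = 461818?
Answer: 461451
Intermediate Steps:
H(x, y) + X = -367 + 461818 = 461451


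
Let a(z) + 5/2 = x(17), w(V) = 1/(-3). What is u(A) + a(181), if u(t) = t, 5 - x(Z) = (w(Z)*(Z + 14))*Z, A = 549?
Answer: 4363/6 ≈ 727.17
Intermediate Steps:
w(V) = -1/3
x(Z) = 5 - Z*(-14/3 - Z/3) (x(Z) = 5 - (-(Z + 14)/3)*Z = 5 - (-(14 + Z)/3)*Z = 5 - (-14/3 - Z/3)*Z = 5 - Z*(-14/3 - Z/3))
a(z) = 1069/6 (a(z) = -5/2 + (5 + (1/3)*17**2 + (14/3)*17) = -5/2 + (5 + (1/3)*289 + 238/3) = -5/2 + (5 + 289/3 + 238/3) = -5/2 + 542/3 = 1069/6)
u(A) + a(181) = 549 + 1069/6 = 4363/6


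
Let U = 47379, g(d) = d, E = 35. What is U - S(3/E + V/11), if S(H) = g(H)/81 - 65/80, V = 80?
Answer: 23640585917/498960 ≈ 47380.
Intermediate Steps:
S(H) = -13/16 + H/81 (S(H) = H/81 - 65/80 = H*(1/81) - 65*1/80 = H/81 - 13/16 = -13/16 + H/81)
U - S(3/E + V/11) = 47379 - (-13/16 + (3/35 + 80/11)/81) = 47379 - (-13/16 + (1/81)*(2833/385)) = 47379 - (-13/16 + 2833/31185) = 47379 - 1*(-360077/498960) = 47379 + 360077/498960 = 23640585917/498960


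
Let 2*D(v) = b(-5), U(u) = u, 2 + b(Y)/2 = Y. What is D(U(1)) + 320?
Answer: 313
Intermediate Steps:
b(Y) = -4 + 2*Y
D(v) = -7 (D(v) = (-4 + 2*(-5))/2 = (-4 - 10)/2 = (½)*(-14) = -7)
D(U(1)) + 320 = -7 + 320 = 313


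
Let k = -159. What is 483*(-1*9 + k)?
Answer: -81144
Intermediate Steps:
483*(-1*9 + k) = 483*(-1*9 - 159) = 483*(-9 - 159) = 483*(-168) = -81144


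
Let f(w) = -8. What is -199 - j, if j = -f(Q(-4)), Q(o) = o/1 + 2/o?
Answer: -207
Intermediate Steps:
Q(o) = o + 2/o (Q(o) = o*1 + 2/o = o + 2/o)
j = 8 (j = -1*(-8) = 8)
-199 - j = -199 - 1*8 = -199 - 8 = -207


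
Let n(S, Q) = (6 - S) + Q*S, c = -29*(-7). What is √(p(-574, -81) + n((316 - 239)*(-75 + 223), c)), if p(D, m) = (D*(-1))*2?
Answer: √2303146 ≈ 1517.6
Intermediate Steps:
p(D, m) = -2*D (p(D, m) = -D*2 = -2*D)
c = 203
n(S, Q) = 6 - S + Q*S
√(p(-574, -81) + n((316 - 239)*(-75 + 223), c)) = √(-2*(-574) + (6 - (316 - 239)*(-75 + 223) + 203*((316 - 239)*(-75 + 223)))) = √(1148 + (6 - 77*148 + 203*(77*148))) = √(1148 + (6 - 1*11396 + 203*11396)) = √(1148 + (6 - 11396 + 2313388)) = √(1148 + 2301998) = √2303146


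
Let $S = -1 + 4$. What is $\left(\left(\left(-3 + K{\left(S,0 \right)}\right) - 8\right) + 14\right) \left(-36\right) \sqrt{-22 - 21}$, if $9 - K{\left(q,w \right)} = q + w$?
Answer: $- 324 i \sqrt{43} \approx - 2124.6 i$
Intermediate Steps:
$S = 3$
$K{\left(q,w \right)} = 9 - q - w$ ($K{\left(q,w \right)} = 9 - \left(q + w\right) = 9 - q - w$)
$\left(\left(\left(-3 + K{\left(S,0 \right)}\right) - 8\right) + 14\right) \left(-36\right) \sqrt{-22 - 21} = \left(\left(\left(-3 - -6\right) - 8\right) + 14\right) \left(-36\right) \sqrt{-22 - 21} = \left(\left(\left(-3 + \left(9 - 3 + 0\right)\right) - 8\right) + 14\right) \left(-36\right) \sqrt{-43} = \left(\left(\left(-3 + 6\right) - 8\right) + 14\right) \left(-36\right) i \sqrt{43} = \left(\left(3 - 8\right) + 14\right) \left(-36\right) i \sqrt{43} = \left(-5 + 14\right) \left(-36\right) i \sqrt{43} = 9 \left(-36\right) i \sqrt{43} = - 324 i \sqrt{43}$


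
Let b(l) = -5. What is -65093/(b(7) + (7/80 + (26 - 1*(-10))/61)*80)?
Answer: -3970673/3002 ≈ -1322.7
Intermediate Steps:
-65093/(b(7) + (7/80 + (26 - 1*(-10))/61)*80) = -65093/(-5 + (7/80 + (26 - 1*(-10))/61)*80) = -65093/(-5 + (7*(1/80) + (26 + 10)*(1/61))*80) = -65093/(-5 + (7/80 + 36*(1/61))*80) = -65093/(-5 + (7/80 + 36/61)*80) = -65093/(-5 + (3307/4880)*80) = -65093/(-5 + 3307/61) = -65093/3002/61 = -65093*61/3002 = -3970673/3002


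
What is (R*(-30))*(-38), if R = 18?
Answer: 20520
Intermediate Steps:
(R*(-30))*(-38) = (18*(-30))*(-38) = -540*(-38) = 20520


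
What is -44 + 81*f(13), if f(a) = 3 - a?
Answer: -854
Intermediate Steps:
-44 + 81*f(13) = -44 + 81*(3 - 1*13) = -44 + 81*(3 - 13) = -44 + 81*(-10) = -44 - 810 = -854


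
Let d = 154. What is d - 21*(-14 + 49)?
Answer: -581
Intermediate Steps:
d - 21*(-14 + 49) = 154 - 21*(-14 + 49) = 154 - 21*35 = 154 - 735 = -581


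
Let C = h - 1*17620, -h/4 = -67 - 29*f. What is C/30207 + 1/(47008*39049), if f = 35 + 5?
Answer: -23334342832897/55448434146144 ≈ -0.42083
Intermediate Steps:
f = 40
h = 4908 (h = -4*(-67 - 29*40) = -4*(-67 - 1160) = -4*(-1227) = 4908)
C = -12712 (C = 4908 - 1*17620 = 4908 - 17620 = -12712)
C/30207 + 1/(47008*39049) = -12712/30207 + 1/(47008*39049) = -12712*1/30207 + (1/47008)*(1/39049) = -12712/30207 + 1/1835615392 = -23334342832897/55448434146144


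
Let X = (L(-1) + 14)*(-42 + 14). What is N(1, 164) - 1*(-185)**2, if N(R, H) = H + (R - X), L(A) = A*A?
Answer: -33640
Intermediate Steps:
L(A) = A**2
X = -420 (X = ((-1)**2 + 14)*(-42 + 14) = (1 + 14)*(-28) = 15*(-28) = -420)
N(R, H) = 420 + H + R (N(R, H) = H + (R - 1*(-420)) = H + (R + 420) = H + (420 + R) = 420 + H + R)
N(1, 164) - 1*(-185)**2 = (420 + 164 + 1) - 1*(-185)**2 = 585 - 1*34225 = 585 - 34225 = -33640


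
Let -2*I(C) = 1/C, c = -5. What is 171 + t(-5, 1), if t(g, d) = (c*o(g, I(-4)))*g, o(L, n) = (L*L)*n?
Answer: 1993/8 ≈ 249.13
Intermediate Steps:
I(C) = -1/(2*C)
o(L, n) = n*L² (o(L, n) = L²*n = n*L²)
t(g, d) = -5*g³/8 (t(g, d) = (-5*(-½/(-4))*g²)*g = (-5*(-½*(-¼))*g²)*g = (-5*g²/8)*g = -5*g³/8)
171 + t(-5, 1) = 171 - 5/8*(-5)³ = 171 - 5/8*(-125) = 171 + 625/8 = 1993/8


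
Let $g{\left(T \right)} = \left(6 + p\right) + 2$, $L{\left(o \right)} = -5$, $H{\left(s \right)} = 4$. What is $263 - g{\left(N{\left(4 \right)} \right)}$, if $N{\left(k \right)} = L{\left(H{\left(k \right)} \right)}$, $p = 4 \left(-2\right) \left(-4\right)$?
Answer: $223$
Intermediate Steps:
$p = 32$ ($p = \left(-8\right) \left(-4\right) = 32$)
$N{\left(k \right)} = -5$
$g{\left(T \right)} = 40$ ($g{\left(T \right)} = \left(6 + 32\right) + 2 = 38 + 2 = 40$)
$263 - g{\left(N{\left(4 \right)} \right)} = 263 - 40 = 223$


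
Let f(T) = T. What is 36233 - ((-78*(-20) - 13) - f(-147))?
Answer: 34539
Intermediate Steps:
36233 - ((-78*(-20) - 13) - f(-147)) = 36233 - ((-78*(-20) - 13) - 1*(-147)) = 36233 - ((1560 - 13) + 147) = 36233 - (1547 + 147) = 36233 - 1*1694 = 36233 - 1694 = 34539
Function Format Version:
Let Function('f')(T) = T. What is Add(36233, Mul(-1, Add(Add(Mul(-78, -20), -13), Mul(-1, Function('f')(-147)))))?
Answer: 34539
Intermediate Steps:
Add(36233, Mul(-1, Add(Add(Mul(-78, -20), -13), Mul(-1, Function('f')(-147))))) = Add(36233, Mul(-1, Add(Add(Mul(-78, -20), -13), Mul(-1, -147)))) = Add(36233, Mul(-1, Add(Add(1560, -13), 147))) = Add(36233, Mul(-1, Add(1547, 147))) = Add(36233, Mul(-1, 1694)) = Add(36233, -1694) = 34539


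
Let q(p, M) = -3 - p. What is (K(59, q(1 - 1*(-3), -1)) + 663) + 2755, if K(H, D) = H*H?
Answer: 6899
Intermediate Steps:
K(H, D) = H²
(K(59, q(1 - 1*(-3), -1)) + 663) + 2755 = (59² + 663) + 2755 = (3481 + 663) + 2755 = 4144 + 2755 = 6899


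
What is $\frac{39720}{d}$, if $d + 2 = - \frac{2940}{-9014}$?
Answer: $- \frac{22377255}{943} \approx -23730.0$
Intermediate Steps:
$d = - \frac{7544}{4507}$ ($d = -2 - \frac{2940}{-9014} = -2 - - \frac{1470}{4507} = -2 + \frac{1470}{4507} = - \frac{7544}{4507} \approx -1.6738$)
$\frac{39720}{d} = \frac{39720}{- \frac{7544}{4507}} = 39720 \left(- \frac{4507}{7544}\right) = - \frac{22377255}{943}$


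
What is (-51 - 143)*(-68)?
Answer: 13192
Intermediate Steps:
(-51 - 143)*(-68) = -194*(-68) = 13192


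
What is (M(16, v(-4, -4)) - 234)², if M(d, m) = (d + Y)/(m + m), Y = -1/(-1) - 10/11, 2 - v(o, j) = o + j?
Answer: 2631997809/48400 ≈ 54380.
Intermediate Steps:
v(o, j) = 2 - j - o (v(o, j) = 2 - (o + j) = 2 - (j + o) = 2 + (-j - o) = 2 - j - o)
Y = 1/11 (Y = -1*(-1) - 10*1/11 = 1 - 10/11 = 1/11 ≈ 0.090909)
M(d, m) = (1/11 + d)/(2*m) (M(d, m) = (d + 1/11)/(m + m) = (1/11 + d)/((2*m)) = (1/11 + d)*(1/(2*m)) = (1/11 + d)/(2*m))
(M(16, v(-4, -4)) - 234)² = ((1 + 11*16)/(22*(2 - 1*(-4) - 1*(-4))) - 234)² = ((1 + 176)/(22*(2 + 4 + 4)) - 234)² = ((1/22)*177/10 - 234)² = ((1/22)*(⅒)*177 - 234)² = (177/220 - 234)² = (-51303/220)² = 2631997809/48400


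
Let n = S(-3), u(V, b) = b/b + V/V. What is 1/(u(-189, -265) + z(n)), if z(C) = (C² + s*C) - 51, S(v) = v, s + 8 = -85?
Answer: 1/239 ≈ 0.0041841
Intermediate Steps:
u(V, b) = 2 (u(V, b) = 1 + 1 = 2)
s = -93 (s = -8 - 85 = -93)
n = -3
z(C) = -51 + C² - 93*C (z(C) = (C² - 93*C) - 51 = -51 + C² - 93*C)
1/(u(-189, -265) + z(n)) = 1/(2 + (-51 + (-3)² - 93*(-3))) = 1/(2 + (-51 + 9 + 279)) = 1/(2 + 237) = 1/239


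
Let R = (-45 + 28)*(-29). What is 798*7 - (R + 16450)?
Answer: -11357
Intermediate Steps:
R = 493 (R = -17*(-29) = 493)
798*7 - (R + 16450) = 798*7 - (493 + 16450) = 5586 - 1*16943 = 5586 - 16943 = -11357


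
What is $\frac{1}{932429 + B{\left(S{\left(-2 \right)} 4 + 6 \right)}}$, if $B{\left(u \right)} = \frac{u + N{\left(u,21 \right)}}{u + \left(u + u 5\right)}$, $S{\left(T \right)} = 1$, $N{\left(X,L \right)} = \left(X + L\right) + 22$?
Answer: $\frac{10}{9324299} \approx 1.0725 \cdot 10^{-6}$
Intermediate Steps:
$N{\left(X,L \right)} = 22 + L + X$ ($N{\left(X,L \right)} = \left(L + X\right) + 22 = 22 + L + X$)
$B{\left(u \right)} = \frac{43 + 2 u}{7 u}$ ($B{\left(u \right)} = \frac{u + \left(22 + 21 + u\right)}{u + \left(u + u 5\right)} = \frac{u + \left(43 + u\right)}{u + \left(u + 5 u\right)} = \frac{43 + 2 u}{u + 6 u} = \frac{43 + 2 u}{7 u}$)
$\frac{1}{932429 + B{\left(S{\left(-2 \right)} 4 + 6 \right)}} = \frac{1}{932429 + \frac{43 + 2 \left(1 \cdot 4 + 6\right)}{7 \left(1 \cdot 4 + 6\right)}} = \frac{1}{932429 + \frac{43 + 2 \left(4 + 6\right)}{7 \left(4 + 6\right)}} = \frac{1}{932429 + \frac{43 + 2 \cdot 10}{7 \cdot 10}} = \frac{1}{932429 + \frac{1}{7} \cdot \frac{1}{10} \left(43 + 20\right)} = \frac{1}{932429 + \frac{1}{7} \cdot \frac{1}{10} \cdot 63} = \frac{1}{932429 + \frac{9}{10}} = \frac{1}{\frac{9324299}{10}} = \frac{10}{9324299}$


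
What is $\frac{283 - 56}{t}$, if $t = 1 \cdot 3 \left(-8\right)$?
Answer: $- \frac{227}{24} \approx -9.4583$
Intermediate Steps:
$t = -24$ ($t = 3 \left(-8\right) = -24$)
$\frac{283 - 56}{t} = \frac{283 - 56}{-24} = 227 \left(- \frac{1}{24}\right) = - \frac{227}{24}$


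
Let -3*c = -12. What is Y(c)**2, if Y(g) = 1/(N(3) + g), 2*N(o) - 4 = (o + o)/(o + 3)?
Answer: 4/169 ≈ 0.023669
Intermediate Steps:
N(o) = 2 + o/(3 + o) (N(o) = 2 + ((o + o)/(o + 3))/2 = 2 + ((2*o)/(3 + o))/2 = 2 + (2*o/(3 + o))/2 = 2 + o/(3 + o))
c = 4 (c = -1/3*(-12) = 4)
Y(g) = 1/(5/2 + g) (Y(g) = 1/(3*(2 + 3)/(3 + 3) + g) = 1/(3*5/6 + g) = 1/(3*(1/6)*5 + g) = 1/(5/2 + g))
Y(c)**2 = (2/(5 + 2*4))**2 = (2/(5 + 8))**2 = (2/13)**2 = 4/169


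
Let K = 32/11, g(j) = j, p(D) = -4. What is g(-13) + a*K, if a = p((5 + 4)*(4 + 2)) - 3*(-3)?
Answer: 17/11 ≈ 1.5455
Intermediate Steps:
a = 5 (a = -4 - 3*(-3) = -4 + 9 = 5)
K = 32/11 (K = 32*(1/11) = 32/11 ≈ 2.9091)
g(-13) + a*K = -13 + 5*(32/11) = -13 + 160/11 = 17/11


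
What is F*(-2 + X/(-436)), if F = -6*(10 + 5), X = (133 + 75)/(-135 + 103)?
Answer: 77895/436 ≈ 178.66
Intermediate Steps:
X = -13/2 (X = 208/(-32) = 208*(-1/32) = -13/2 ≈ -6.5000)
F = -90 (F = -6*15 = -90)
F*(-2 + X/(-436)) = -90*(-2 - 13/2/(-436)) = -90*(-2 - 13/2*(-1/436)) = -90*(-2 + 13/872) = -90*(-1731/872) = 77895/436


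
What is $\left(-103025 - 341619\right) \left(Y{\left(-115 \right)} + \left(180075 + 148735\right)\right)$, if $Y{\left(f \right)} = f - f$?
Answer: $-146203393640$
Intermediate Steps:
$Y{\left(f \right)} = 0$
$\left(-103025 - 341619\right) \left(Y{\left(-115 \right)} + \left(180075 + 148735\right)\right) = \left(-103025 - 341619\right) \left(0 + \left(180075 + 148735\right)\right) = - 444644 \left(0 + 328810\right) = \left(-444644\right) 328810 = -146203393640$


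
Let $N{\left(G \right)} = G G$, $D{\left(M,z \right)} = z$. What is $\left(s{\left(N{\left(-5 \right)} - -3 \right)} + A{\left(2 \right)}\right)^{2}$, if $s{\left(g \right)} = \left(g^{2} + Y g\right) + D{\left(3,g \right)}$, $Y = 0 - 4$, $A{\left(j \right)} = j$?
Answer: $492804$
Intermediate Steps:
$N{\left(G \right)} = G^{2}$
$Y = -4$
$s{\left(g \right)} = g^{2} - 3 g$ ($s{\left(g \right)} = \left(g^{2} - 4 g\right) + g = g^{2} - 3 g$)
$\left(s{\left(N{\left(-5 \right)} - -3 \right)} + A{\left(2 \right)}\right)^{2} = \left(\left(\left(-5\right)^{2} - -3\right) \left(-3 - \left(-3 - \left(-5\right)^{2}\right)\right) + 2\right)^{2} = \left(\left(25 + 3\right) \left(-3 + \left(25 + 3\right)\right) + 2\right)^{2} = \left(28 \left(-3 + 28\right) + 2\right)^{2} = \left(28 \cdot 25 + 2\right)^{2} = \left(700 + 2\right)^{2} = 702^{2} = 492804$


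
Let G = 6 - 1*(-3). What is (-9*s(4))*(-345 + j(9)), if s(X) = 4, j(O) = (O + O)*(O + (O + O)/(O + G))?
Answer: 5940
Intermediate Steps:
G = 9 (G = 6 + 3 = 9)
j(O) = 2*O*(O + 2*O/(9 + O)) (j(O) = (O + O)*(O + (O + O)/(O + 9)) = (2*O)*(O + (2*O)/(9 + O)) = (2*O)*(O + 2*O/(9 + O)) = 2*O*(O + 2*O/(9 + O)))
(-9*s(4))*(-345 + j(9)) = (-9*4)*(-345 + 2*9²*(11 + 9)/(9 + 9)) = -36*(-345 + 2*81*20/18) = -36*(-345 + 2*81*(1/18)*20) = -36*(-345 + 180) = -36*(-165) = 5940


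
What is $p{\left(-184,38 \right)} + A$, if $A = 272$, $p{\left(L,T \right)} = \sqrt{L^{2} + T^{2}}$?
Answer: $272 + 10 \sqrt{353} \approx 459.88$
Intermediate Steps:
$p{\left(-184,38 \right)} + A = \sqrt{\left(-184\right)^{2} + 38^{2}} + 272 = \sqrt{33856 + 1444} + 272 = \sqrt{35300} + 272 = 10 \sqrt{353} + 272 = 272 + 10 \sqrt{353}$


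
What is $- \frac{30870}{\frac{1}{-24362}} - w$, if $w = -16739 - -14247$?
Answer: $752057432$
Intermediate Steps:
$w = -2492$ ($w = -16739 + 14247 = -2492$)
$- \frac{30870}{\frac{1}{-24362}} - w = - \frac{30870}{\frac{1}{-24362}} - -2492 = - \frac{30870}{- \frac{1}{24362}} + 2492 = \left(-30870\right) \left(-24362\right) + 2492 = 752054940 + 2492 = 752057432$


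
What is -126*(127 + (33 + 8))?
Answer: -21168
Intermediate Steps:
-126*(127 + (33 + 8)) = -126*(127 + 41) = -126*168 = -21168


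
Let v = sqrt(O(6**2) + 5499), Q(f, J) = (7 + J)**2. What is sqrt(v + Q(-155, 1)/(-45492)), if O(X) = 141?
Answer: sqrt(-181968 + 258690258*sqrt(1410))/11373 ≈ 8.6659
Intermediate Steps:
v = 2*sqrt(1410) (v = sqrt(141 + 5499) = sqrt(5640) = 2*sqrt(1410) ≈ 75.100)
sqrt(v + Q(-155, 1)/(-45492)) = sqrt(2*sqrt(1410) + (7 + 1)**2/(-45492)) = sqrt(2*sqrt(1410) + 8**2*(-1/45492)) = sqrt(2*sqrt(1410) + 64*(-1/45492)) = sqrt(2*sqrt(1410) - 16/11373) = sqrt(-16/11373 + 2*sqrt(1410))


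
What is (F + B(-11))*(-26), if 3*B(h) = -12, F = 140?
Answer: -3536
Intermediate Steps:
B(h) = -4 (B(h) = (1/3)*(-12) = -4)
(F + B(-11))*(-26) = (140 - 4)*(-26) = 136*(-26) = -3536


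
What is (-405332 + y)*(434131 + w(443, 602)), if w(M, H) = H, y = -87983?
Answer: -214460309895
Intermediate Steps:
(-405332 + y)*(434131 + w(443, 602)) = (-405332 - 87983)*(434131 + 602) = -493315*434733 = -214460309895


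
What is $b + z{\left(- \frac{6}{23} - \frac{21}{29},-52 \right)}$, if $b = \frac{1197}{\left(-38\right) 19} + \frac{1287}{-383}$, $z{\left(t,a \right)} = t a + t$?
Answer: $\frac{438946533}{9707518} \approx 45.217$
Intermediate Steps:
$z{\left(t,a \right)} = t + a t$ ($z{\left(t,a \right)} = a t + t = t + a t$)
$b = - \frac{73035}{14554}$ ($b = \frac{1197}{-722} + 1287 \left(- \frac{1}{383}\right) = 1197 \left(- \frac{1}{722}\right) - \frac{1287}{383} = - \frac{63}{38} - \frac{1287}{383} = - \frac{73035}{14554} \approx -5.0182$)
$b + z{\left(- \frac{6}{23} - \frac{21}{29},-52 \right)} = - \frac{73035}{14554} + \left(- \frac{6}{23} - \frac{21}{29}\right) \left(1 - 52\right) = - \frac{73035}{14554} + \left(\left(-6\right) \frac{1}{23} - \frac{21}{29}\right) \left(-51\right) = - \frac{73035}{14554} + \left(- \frac{6}{23} - \frac{21}{29}\right) \left(-51\right) = - \frac{73035}{14554} - - \frac{33507}{667} = - \frac{73035}{14554} + \frac{33507}{667} = \frac{438946533}{9707518}$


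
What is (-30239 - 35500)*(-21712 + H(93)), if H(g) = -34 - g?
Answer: 1435674021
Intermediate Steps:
(-30239 - 35500)*(-21712 + H(93)) = (-30239 - 35500)*(-21712 + (-34 - 1*93)) = -65739*(-21712 + (-34 - 93)) = -65739*(-21712 - 127) = -65739*(-21839) = 1435674021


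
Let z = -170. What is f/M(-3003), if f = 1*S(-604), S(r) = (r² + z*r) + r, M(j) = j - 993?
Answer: -116723/999 ≈ -116.84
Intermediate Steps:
M(j) = -993 + j
S(r) = r² - 169*r (S(r) = (r² - 170*r) + r = r² - 169*r)
f = 466892 (f = 1*(-604*(-169 - 604)) = 1*(-604*(-773)) = 1*466892 = 466892)
f/M(-3003) = 466892/(-993 - 3003) = 466892/(-3996) = 466892*(-1/3996) = -116723/999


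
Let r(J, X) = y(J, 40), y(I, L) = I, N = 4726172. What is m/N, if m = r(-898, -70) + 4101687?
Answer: 372799/429652 ≈ 0.86768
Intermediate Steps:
r(J, X) = J
m = 4100789 (m = -898 + 4101687 = 4100789)
m/N = 4100789/4726172 = 4100789*(1/4726172) = 372799/429652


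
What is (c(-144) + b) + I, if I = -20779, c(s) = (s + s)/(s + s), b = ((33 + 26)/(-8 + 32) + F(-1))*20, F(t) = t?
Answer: -124493/6 ≈ -20749.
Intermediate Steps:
b = 175/6 (b = ((33 + 26)/(-8 + 32) - 1)*20 = (59/24 - 1)*20 = (35/24)*20 = 175/6 ≈ 29.167)
c(s) = 1 (c(s) = (2*s)/((2*s)) = (2*s)*(1/(2*s)) = 1)
(c(-144) + b) + I = (1 + 175/6) - 20779 = 181/6 - 20779 = -124493/6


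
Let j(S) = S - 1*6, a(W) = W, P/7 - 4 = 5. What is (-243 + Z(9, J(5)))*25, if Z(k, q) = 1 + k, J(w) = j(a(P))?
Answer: -5825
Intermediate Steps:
P = 63 (P = 28 + 7*5 = 28 + 35 = 63)
j(S) = -6 + S (j(S) = S - 6 = -6 + S)
J(w) = 57 (J(w) = -6 + 63 = 57)
(-243 + Z(9, J(5)))*25 = (-243 + (1 + 9))*25 = (-243 + 10)*25 = -233*25 = -5825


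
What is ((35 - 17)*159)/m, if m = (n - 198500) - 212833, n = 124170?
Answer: -318/31907 ≈ -0.0099665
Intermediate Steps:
m = -287163 (m = (124170 - 198500) - 212833 = -74330 - 212833 = -287163)
((35 - 17)*159)/m = ((35 - 17)*159)/(-287163) = (18*159)*(-1/287163) = 2862*(-1/287163) = -318/31907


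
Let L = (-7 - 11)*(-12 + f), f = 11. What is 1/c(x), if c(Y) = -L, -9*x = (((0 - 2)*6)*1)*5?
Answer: -1/18 ≈ -0.055556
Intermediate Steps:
x = 20/3 (x = -((0 - 2)*6)*1*5/9 = --2*6*1*5/9 = -(-12*1)*5/9 = -(-4)*5/3 = -⅑*(-60) = 20/3 ≈ 6.6667)
L = 18 (L = (-7 - 11)*(-12 + 11) = -18*(-1) = 18)
c(Y) = -18 (c(Y) = -1*18 = -18)
1/c(x) = 1/(-18) = -1/18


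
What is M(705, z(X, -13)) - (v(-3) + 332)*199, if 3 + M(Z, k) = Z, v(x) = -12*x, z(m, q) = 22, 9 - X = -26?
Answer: -72530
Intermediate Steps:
X = 35 (X = 9 - 1*(-26) = 9 + 26 = 35)
M(Z, k) = -3 + Z
M(705, z(X, -13)) - (v(-3) + 332)*199 = (-3 + 705) - (-12*(-3) + 332)*199 = 702 - (36 + 332)*199 = 702 - 368*199 = 702 - 1*73232 = 702 - 73232 = -72530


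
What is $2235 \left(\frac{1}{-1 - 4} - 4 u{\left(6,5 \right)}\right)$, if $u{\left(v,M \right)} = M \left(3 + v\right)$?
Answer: $-402747$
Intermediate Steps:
$2235 \left(\frac{1}{-1 - 4} - 4 u{\left(6,5 \right)}\right) = 2235 \left(\frac{1}{-1 - 4} - 4 \cdot 5 \left(3 + 6\right)\right) = 2235 \left(\frac{1}{-5} - 4 \cdot 5 \cdot 9\right) = 2235 \left(- \frac{1}{5} - 180\right) = 2235 \left(- \frac{901}{5}\right) = -402747$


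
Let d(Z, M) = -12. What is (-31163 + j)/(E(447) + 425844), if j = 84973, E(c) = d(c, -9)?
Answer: 26905/212916 ≈ 0.12636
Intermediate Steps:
E(c) = -12
(-31163 + j)/(E(447) + 425844) = (-31163 + 84973)/(-12 + 425844) = 53810/425832 = 53810*(1/425832) = 26905/212916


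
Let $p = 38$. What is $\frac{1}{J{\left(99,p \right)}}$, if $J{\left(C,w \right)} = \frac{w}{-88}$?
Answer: $- \frac{44}{19} \approx -2.3158$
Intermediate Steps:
$J{\left(C,w \right)} = - \frac{w}{88}$ ($J{\left(C,w \right)} = w \left(- \frac{1}{88}\right) = - \frac{w}{88}$)
$\frac{1}{J{\left(99,p \right)}} = \frac{1}{\left(- \frac{1}{88}\right) 38} = \frac{1}{- \frac{19}{44}} = - \frac{44}{19}$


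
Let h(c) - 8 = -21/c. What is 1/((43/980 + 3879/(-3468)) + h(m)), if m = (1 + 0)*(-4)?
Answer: 283220/3448307 ≈ 0.082133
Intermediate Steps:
m = -4 (m = 1*(-4) = -4)
h(c) = 8 - 21/c
1/((43/980 + 3879/(-3468)) + h(m)) = 1/((43/980 + 3879/(-3468)) + (8 - 21/(-4))) = 1/((43*(1/980) + 3879*(-1/3468)) + (8 - 21*(-¼))) = 1/((43/980 - 1293/1156) + (8 + 21/4)) = 1/(-152179/141610 + 53/4) = 1/(3448307/283220) = 283220/3448307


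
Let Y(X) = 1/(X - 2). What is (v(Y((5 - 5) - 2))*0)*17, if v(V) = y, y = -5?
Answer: 0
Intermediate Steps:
Y(X) = 1/(-2 + X)
v(V) = -5
(v(Y((5 - 5) - 2))*0)*17 = -5*0*17 = 0*17 = 0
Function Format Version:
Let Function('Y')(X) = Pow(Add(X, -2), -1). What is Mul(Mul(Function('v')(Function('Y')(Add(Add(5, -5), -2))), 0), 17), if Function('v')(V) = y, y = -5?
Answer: 0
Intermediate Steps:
Function('Y')(X) = Pow(Add(-2, X), -1)
Function('v')(V) = -5
Mul(Mul(Function('v')(Function('Y')(Add(Add(5, -5), -2))), 0), 17) = Mul(Mul(-5, 0), 17) = Mul(0, 17) = 0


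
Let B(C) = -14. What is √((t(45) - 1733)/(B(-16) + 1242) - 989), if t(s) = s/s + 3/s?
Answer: I*√84010668195/9210 ≈ 31.471*I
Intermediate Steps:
t(s) = 1 + 3/s
√((t(45) - 1733)/(B(-16) + 1242) - 989) = √(((3 + 45)/45 - 1733)/(-14 + 1242) - 989) = √(((1/45)*48 - 1733)/1228 - 989) = √((16/15 - 1733)*(1/1228) - 989) = √(-25979/15*1/1228 - 989) = √(-25979/18420 - 989) = √(-18243359/18420) = I*√84010668195/9210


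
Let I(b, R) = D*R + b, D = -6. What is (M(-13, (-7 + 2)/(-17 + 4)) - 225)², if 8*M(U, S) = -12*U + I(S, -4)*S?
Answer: 76314615001/1827904 ≈ 41750.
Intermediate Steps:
I(b, R) = b - 6*R (I(b, R) = -6*R + b = b - 6*R)
M(U, S) = -3*U/2 + S*(24 + S)/8 (M(U, S) = (-12*U + (S - 6*(-4))*S)/8 = (-12*U + (S + 24)*S)/8 = (-12*U + (24 + S)*S)/8 = (-12*U + S*(24 + S))/8 = -3*U/2 + S*(24 + S)/8)
(M(-13, (-7 + 2)/(-17 + 4)) - 225)² = ((-3/2*(-13) + ((-7 + 2)/(-17 + 4))*(24 + (-7 + 2)/(-17 + 4))/8) - 225)² = ((39/2 + (-5/(-13))*(24 - 5/(-13))/8) - 225)² = ((39/2 + (-5*(-1/13))*(24 - 5*(-1/13))/8) - 225)² = ((39/2 + (⅛)*(5/13)*(24 + 5/13)) - 225)² = ((39/2 + (⅛)*(5/13)*(317/13)) - 225)² = ((39/2 + 1585/1352) - 225)² = (27949/1352 - 225)² = (-276251/1352)² = 76314615001/1827904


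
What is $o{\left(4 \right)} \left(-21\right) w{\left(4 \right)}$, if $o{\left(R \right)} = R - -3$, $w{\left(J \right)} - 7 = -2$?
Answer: $-735$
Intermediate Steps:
$w{\left(J \right)} = 5$ ($w{\left(J \right)} = 7 - 2 = 5$)
$o{\left(R \right)} = 3 + R$ ($o{\left(R \right)} = R + 3 = 3 + R$)
$o{\left(4 \right)} \left(-21\right) w{\left(4 \right)} = \left(3 + 4\right) \left(-21\right) 5 = 7 \left(-21\right) 5 = \left(-147\right) 5 = -735$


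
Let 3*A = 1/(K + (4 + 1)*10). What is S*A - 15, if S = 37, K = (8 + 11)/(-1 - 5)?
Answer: -4141/281 ≈ -14.737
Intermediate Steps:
K = -19/6 (K = 19/(-6) = 19*(-1/6) = -19/6 ≈ -3.1667)
A = 2/281 (A = 1/(3*(-19/6 + (4 + 1)*10)) = 1/(3*(-19/6 + 5*10)) = 1/(3*(-19/6 + 50)) = 1/(3*(281/6)) = (1/3)*(6/281) = 2/281 ≈ 0.0071174)
S*A - 15 = 37*(2/281) - 15 = 74/281 - 15 = -4141/281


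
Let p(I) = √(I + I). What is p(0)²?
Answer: 0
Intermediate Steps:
p(I) = √2*√I (p(I) = √(2*I) = √2*√I)
p(0)² = (√2*√0)² = (√2*0)² = 0² = 0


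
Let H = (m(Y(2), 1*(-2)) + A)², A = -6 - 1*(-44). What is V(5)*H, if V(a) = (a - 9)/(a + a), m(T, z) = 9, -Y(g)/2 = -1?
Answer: -4418/5 ≈ -883.60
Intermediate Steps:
Y(g) = 2 (Y(g) = -2*(-1) = 2)
A = 38 (A = -6 + 44 = 38)
V(a) = (-9 + a)/(2*a) (V(a) = (-9 + a)/((2*a)) = (-9 + a)*(1/(2*a)) = (-9 + a)/(2*a))
H = 2209 (H = (9 + 38)² = 47² = 2209)
V(5)*H = ((½)*(-9 + 5)/5)*2209 = ((½)*(⅕)*(-4))*2209 = -⅖*2209 = -4418/5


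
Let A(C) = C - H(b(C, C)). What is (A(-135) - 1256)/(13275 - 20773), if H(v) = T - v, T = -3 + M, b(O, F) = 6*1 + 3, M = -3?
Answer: 688/3749 ≈ 0.18352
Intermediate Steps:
b(O, F) = 9 (b(O, F) = 6 + 3 = 9)
T = -6 (T = -3 - 3 = -6)
H(v) = -6 - v
A(C) = 15 + C (A(C) = C - (-6 - 1*9) = C - (-6 - 9) = C - 1*(-15) = C + 15 = 15 + C)
(A(-135) - 1256)/(13275 - 20773) = ((15 - 135) - 1256)/(13275 - 20773) = (-120 - 1256)/(-7498) = -1376*(-1/7498) = 688/3749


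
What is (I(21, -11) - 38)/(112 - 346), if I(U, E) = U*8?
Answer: -5/9 ≈ -0.55556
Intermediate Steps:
I(U, E) = 8*U
(I(21, -11) - 38)/(112 - 346) = (8*21 - 38)/(112 - 346) = (168 - 38)/(-234) = 130*(-1/234) = -5/9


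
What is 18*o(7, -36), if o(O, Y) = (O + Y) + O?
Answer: -396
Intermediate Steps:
o(O, Y) = Y + 2*O
18*o(7, -36) = 18*(-36 + 2*7) = 18*(-36 + 14) = 18*(-22) = -396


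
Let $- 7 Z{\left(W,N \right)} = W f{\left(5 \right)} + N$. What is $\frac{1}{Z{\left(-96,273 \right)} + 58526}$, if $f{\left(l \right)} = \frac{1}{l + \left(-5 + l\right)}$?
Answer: $\frac{35}{2047141} \approx 1.7097 \cdot 10^{-5}$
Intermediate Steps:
$f{\left(l \right)} = \frac{1}{-5 + 2 l}$
$Z{\left(W,N \right)} = - \frac{N}{7} - \frac{W}{35}$ ($Z{\left(W,N \right)} = - \frac{\frac{W}{-5 + 2 \cdot 5} + N}{7} = - \frac{\frac{W}{-5 + 10} + N}{7} = - \frac{\frac{W}{5} + N}{7} = - \frac{N + \frac{W}{5}}{7} = - \frac{N}{7} - \frac{W}{35}$)
$\frac{1}{Z{\left(-96,273 \right)} + 58526} = \frac{1}{\left(\left(- \frac{1}{7}\right) 273 - - \frac{96}{35}\right) + 58526} = \frac{1}{\left(-39 + \frac{96}{35}\right) + 58526} = \frac{1}{- \frac{1269}{35} + 58526} = \frac{1}{\frac{2047141}{35}} = \frac{35}{2047141}$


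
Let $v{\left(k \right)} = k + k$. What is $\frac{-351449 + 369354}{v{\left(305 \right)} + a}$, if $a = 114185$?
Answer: $\frac{3581}{22959} \approx 0.15597$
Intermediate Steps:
$v{\left(k \right)} = 2 k$
$\frac{-351449 + 369354}{v{\left(305 \right)} + a} = \frac{-351449 + 369354}{2 \cdot 305 + 114185} = \frac{17905}{610 + 114185} = \frac{17905}{114795} = 17905 \cdot \frac{1}{114795} = \frac{3581}{22959}$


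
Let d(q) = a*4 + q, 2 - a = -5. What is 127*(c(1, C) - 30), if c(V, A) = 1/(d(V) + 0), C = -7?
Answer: -110363/29 ≈ -3805.6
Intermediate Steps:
a = 7 (a = 2 - 1*(-5) = 2 + 5 = 7)
d(q) = 28 + q (d(q) = 7*4 + q = 28 + q)
c(V, A) = 1/(28 + V) (c(V, A) = 1/((28 + V) + 0) = 1/(28 + V))
127*(c(1, C) - 30) = 127*(1/(28 + 1) - 30) = 127*(1/29 - 30) = 127*(-869/29) = -110363/29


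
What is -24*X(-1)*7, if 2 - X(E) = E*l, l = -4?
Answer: 336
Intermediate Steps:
X(E) = 2 + 4*E (X(E) = 2 - E*(-4) = 2 - (-4)*E = 2 + 4*E)
-24*X(-1)*7 = -24*(2 + 4*(-1))*7 = -24*(2 - 4)*7 = -24*(-2)*7 = 48*7 = 336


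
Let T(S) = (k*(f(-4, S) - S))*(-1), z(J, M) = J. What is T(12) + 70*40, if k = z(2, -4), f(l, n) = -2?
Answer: 2828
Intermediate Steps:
k = 2
T(S) = 4 + 2*S (T(S) = (2*(-2 - S))*(-1) = (-4 - 2*S)*(-1) = 4 + 2*S)
T(12) + 70*40 = (4 + 2*12) + 70*40 = (4 + 24) + 2800 = 28 + 2800 = 2828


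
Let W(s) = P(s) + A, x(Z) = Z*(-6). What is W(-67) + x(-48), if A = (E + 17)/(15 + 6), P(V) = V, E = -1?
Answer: 4657/21 ≈ 221.76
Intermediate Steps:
x(Z) = -6*Z
A = 16/21 (A = (-1 + 17)/(15 + 6) = 16/21 ≈ 0.76190)
W(s) = 16/21 + s (W(s) = s + 16/21 = 16/21 + s)
W(-67) + x(-48) = (16/21 - 67) - 6*(-48) = -1391/21 + 288 = 4657/21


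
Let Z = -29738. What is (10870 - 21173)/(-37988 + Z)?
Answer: 10303/67726 ≈ 0.15213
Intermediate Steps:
(10870 - 21173)/(-37988 + Z) = (10870 - 21173)/(-37988 - 29738) = -10303/(-67726) = -10303*(-1/67726) = 10303/67726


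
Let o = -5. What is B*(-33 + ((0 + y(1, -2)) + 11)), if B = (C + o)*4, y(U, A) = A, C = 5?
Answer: 0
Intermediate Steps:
B = 0 (B = (5 - 5)*4 = 0*4 = 0)
B*(-33 + ((0 + y(1, -2)) + 11)) = 0*(-33 + ((0 - 2) + 11)) = 0*(-33 + (-2 + 11)) = 0*(-33 + 9) = 0*(-24) = 0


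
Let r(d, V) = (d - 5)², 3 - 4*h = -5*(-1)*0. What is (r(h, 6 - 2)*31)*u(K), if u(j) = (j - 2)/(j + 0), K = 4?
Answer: 8959/32 ≈ 279.97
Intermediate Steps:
h = ¾ (h = ¾ - (-5*(-1))*0/4 = ¾ - 5*0/4 = ¾ - ¼*0 = ¾ + 0 = ¾ ≈ 0.75000)
u(j) = (-2 + j)/j
r(d, V) = (-5 + d)²
(r(h, 6 - 2)*31)*u(K) = ((-5 + ¾)²*31)*((-2 + 4)/4) = ((-17/4)²*31)*((¼)*2) = ((289/16)*31)*(½) = (8959/16)*(½) = 8959/32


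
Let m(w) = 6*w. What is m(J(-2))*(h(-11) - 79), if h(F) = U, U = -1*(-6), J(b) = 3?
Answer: -1314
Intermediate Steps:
U = 6
h(F) = 6
m(J(-2))*(h(-11) - 79) = (6*3)*(6 - 79) = 18*(-73) = -1314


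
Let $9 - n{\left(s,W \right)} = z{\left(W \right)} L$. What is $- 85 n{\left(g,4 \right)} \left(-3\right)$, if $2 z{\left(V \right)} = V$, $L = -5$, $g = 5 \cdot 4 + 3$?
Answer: $4845$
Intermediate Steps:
$g = 23$ ($g = 20 + 3 = 23$)
$z{\left(V \right)} = \frac{V}{2}$
$n{\left(s,W \right)} = 9 + \frac{5 W}{2}$ ($n{\left(s,W \right)} = 9 - \frac{W}{2} \left(-5\right) = 9 - - \frac{5 W}{2} = 9 + \frac{5 W}{2}$)
$- 85 n{\left(g,4 \right)} \left(-3\right) = - 85 \left(9 + \frac{5}{2} \cdot 4\right) \left(-3\right) = - 85 \left(9 + 10\right) \left(-3\right) = \left(-85\right) 19 \left(-3\right) = \left(-1615\right) \left(-3\right) = 4845$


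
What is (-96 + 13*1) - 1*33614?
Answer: -33697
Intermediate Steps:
(-96 + 13*1) - 1*33614 = (-96 + 13) - 33614 = -83 - 33614 = -33697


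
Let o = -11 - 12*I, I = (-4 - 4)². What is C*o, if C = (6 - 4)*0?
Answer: 0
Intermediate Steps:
C = 0 (C = 2*0 = 0)
I = 64 (I = (-8)² = 64)
o = -779 (o = -11 - 12*64 = -11 - 768 = -779)
C*o = 0*(-779) = 0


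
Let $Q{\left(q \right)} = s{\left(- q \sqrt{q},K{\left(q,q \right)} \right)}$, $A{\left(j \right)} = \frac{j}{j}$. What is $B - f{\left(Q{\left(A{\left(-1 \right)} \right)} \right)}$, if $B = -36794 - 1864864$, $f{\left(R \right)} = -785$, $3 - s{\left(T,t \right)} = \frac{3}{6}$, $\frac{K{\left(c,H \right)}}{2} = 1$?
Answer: $-1900873$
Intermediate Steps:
$K{\left(c,H \right)} = 2$ ($K{\left(c,H \right)} = 2 \cdot 1 = 2$)
$A{\left(j \right)} = 1$
$s{\left(T,t \right)} = \frac{5}{2}$ ($s{\left(T,t \right)} = 3 - \frac{3}{6} = 3 - 3 \cdot \frac{1}{6} = 3 - \frac{1}{2} = \frac{5}{2}$)
$Q{\left(q \right)} = \frac{5}{2}$
$B = -1901658$
$B - f{\left(Q{\left(A{\left(-1 \right)} \right)} \right)} = -1901658 - -785 = -1901658 + 785 = -1900873$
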